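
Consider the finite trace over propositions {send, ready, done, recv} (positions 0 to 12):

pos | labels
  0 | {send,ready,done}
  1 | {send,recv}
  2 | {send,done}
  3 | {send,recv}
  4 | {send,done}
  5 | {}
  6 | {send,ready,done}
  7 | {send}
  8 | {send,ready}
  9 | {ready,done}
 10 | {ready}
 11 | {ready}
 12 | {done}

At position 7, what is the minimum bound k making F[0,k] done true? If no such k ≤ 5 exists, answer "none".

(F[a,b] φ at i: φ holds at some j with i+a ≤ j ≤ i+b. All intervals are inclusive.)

Scan j = 7,8,… for done:
  j=7: fails
  j=8: fails
  j=9: holds
First hit at j=9, so smallest k = 9-7 = 2.

2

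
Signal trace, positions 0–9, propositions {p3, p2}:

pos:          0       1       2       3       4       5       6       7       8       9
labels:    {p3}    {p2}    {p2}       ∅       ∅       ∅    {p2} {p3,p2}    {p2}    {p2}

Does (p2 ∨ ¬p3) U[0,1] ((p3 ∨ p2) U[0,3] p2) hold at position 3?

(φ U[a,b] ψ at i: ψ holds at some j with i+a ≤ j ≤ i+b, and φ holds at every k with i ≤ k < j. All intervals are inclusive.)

Need some j in [3,4] with ((p3 ∨ p2) U[0,3] p2), and (p2 ∨ ¬p3) at every k in [3,j-1].
  j=3: ((p3 ∨ p2) U[0,3] p2) — fails.
  j=4: ((p3 ∨ p2) U[0,3] p2) — fails.
No j in the window works → until fails.

No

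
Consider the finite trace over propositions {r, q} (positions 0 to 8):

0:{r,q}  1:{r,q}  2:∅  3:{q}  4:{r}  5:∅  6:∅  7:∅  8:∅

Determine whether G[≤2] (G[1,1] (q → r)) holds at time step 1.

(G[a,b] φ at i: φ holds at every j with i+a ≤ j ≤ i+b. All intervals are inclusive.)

No

Check G[1,1] (q → r) at every j in [1,3]:
  j=1: holds on [2,2]
  j=2: fails at 3
  j=3: holds on [4,4]
Fails at j=2 → formula fails.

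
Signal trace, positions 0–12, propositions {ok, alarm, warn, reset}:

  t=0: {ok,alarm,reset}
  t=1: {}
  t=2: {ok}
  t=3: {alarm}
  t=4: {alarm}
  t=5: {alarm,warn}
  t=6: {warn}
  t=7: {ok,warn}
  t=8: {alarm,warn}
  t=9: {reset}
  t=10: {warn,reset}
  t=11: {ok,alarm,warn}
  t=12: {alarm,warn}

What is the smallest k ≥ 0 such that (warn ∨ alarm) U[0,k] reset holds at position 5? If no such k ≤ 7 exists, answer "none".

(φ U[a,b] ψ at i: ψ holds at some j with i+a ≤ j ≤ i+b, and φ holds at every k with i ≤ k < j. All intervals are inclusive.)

4

Need earliest j ≥ 5 with reset, and (warn ∨ alarm) at every k in [5,j-1].
  j=5: rhs fails.
  j=6: rhs fails.
  j=7: rhs fails.
  j=8: rhs fails.
  j=9: rhs holds; lhs holds on [5,8]. k = 4.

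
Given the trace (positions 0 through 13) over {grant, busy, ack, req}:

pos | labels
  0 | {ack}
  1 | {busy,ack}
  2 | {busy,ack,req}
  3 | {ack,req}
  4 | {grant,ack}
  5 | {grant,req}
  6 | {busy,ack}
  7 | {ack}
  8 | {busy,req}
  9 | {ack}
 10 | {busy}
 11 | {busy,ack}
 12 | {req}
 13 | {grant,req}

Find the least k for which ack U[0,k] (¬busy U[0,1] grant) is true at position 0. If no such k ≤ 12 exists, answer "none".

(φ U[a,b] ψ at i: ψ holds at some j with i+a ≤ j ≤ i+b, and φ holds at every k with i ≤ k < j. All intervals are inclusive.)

3

Need earliest j ≥ 0 with (¬busy U[0,1] grant), and ack at every k in [0,j-1].
  j=0: rhs fails.
  j=1: rhs fails.
  j=2: rhs fails.
  j=3: rhs holds; lhs holds on [0,2]. k = 3.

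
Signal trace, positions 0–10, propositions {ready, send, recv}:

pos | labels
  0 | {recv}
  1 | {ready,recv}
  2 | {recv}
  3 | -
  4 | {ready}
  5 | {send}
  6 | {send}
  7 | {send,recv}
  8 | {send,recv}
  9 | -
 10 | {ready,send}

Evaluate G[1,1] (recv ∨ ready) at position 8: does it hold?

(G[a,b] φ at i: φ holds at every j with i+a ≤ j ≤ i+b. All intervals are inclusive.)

Check (recv ∨ ready) at every j in [9,9]:
  j=9: false
Fails at j=9 → formula fails.

False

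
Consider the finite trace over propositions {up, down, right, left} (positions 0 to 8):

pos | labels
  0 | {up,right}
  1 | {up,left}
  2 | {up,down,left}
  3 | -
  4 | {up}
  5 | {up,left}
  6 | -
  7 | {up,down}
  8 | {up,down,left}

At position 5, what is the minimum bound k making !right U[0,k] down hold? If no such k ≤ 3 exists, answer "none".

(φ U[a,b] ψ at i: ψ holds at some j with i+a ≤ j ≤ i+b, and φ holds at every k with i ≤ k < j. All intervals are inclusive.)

Need earliest j ≥ 5 with down, and !right at every k in [5,j-1].
  j=5: rhs fails.
  j=6: rhs fails.
  j=7: rhs holds; lhs holds on [5,6]. k = 2.

2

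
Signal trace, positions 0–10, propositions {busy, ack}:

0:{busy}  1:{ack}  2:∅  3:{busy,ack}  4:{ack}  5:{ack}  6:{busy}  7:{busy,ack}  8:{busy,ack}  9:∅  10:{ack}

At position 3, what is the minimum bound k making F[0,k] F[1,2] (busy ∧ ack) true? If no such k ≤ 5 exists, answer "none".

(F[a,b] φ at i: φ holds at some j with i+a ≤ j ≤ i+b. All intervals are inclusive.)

Scan j = 3,4,… for F[1,2] (busy ∧ ack):
  j=3: fails
  j=4: fails
  j=5: holds
First hit at j=5, so smallest k = 5-3 = 2.

2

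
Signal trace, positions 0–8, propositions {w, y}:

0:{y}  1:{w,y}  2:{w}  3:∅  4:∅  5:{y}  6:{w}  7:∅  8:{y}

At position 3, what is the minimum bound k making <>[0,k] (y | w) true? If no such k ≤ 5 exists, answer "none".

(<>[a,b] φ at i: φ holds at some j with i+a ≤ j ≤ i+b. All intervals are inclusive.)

2

Scan j = 3,4,… for (y | w):
  j=3: fails
  j=4: fails
  j=5: holds
First hit at j=5, so smallest k = 5-3 = 2.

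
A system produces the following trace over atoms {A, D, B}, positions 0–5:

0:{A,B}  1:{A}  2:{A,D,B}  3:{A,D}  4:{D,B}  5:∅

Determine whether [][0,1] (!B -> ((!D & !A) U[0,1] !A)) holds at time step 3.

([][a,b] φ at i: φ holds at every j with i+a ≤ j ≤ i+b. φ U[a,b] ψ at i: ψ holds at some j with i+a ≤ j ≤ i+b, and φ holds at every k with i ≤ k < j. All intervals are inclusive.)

False

Check (!B -> ((!D & !A) U[0,1] !A)) at every j in [3,4]:
  j=3: antecedent true; consequent fails → ✗
  j=4: antecedent false → ✓
Fails at j=3 → formula fails.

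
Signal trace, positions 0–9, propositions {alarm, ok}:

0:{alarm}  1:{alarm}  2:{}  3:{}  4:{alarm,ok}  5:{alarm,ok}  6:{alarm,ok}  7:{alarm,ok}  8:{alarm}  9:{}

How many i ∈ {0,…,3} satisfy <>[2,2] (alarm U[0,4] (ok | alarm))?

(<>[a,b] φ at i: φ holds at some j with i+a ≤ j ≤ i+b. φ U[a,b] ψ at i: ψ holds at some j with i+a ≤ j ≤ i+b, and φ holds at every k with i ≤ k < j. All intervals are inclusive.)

Evaluate at each i in [0,3]:
  i=0: ✗ (none in [2,2])
  i=1: ✗ (none in [3,3])
  i=2: ✓ (witness j=4)
  i=3: ✓ (witness j=5)
Positions where it holds: {2, 3} → 2.

2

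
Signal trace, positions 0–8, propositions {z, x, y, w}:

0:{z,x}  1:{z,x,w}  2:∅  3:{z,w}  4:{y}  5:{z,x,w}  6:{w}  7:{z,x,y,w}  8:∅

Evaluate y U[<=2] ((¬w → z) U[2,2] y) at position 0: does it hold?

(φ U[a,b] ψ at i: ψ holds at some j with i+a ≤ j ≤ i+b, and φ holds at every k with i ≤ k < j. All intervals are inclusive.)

Need some j in [0,2] with ((¬w → z) U[2,2] y), and y at every k in [0,j-1].
  j=0: ((¬w → z) U[2,2] y) — fails.
  j=1: ((¬w → z) U[2,2] y) — fails.
  j=2: ((¬w → z) U[2,2] y) — fails.
No j in the window works → until fails.

No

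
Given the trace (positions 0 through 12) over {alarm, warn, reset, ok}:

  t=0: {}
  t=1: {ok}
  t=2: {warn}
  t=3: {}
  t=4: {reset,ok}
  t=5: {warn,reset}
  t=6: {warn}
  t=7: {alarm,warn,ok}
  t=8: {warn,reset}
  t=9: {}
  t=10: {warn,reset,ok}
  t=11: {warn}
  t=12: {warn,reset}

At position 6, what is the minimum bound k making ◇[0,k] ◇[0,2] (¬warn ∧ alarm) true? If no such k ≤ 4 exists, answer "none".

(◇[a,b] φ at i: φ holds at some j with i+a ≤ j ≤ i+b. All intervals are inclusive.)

none

Scan j = 6,7,… for ◇[0,2] (¬warn ∧ alarm):
  j=6: fails
  j=7: fails
  j=8: fails
  j=9: fails
  j=10: fails
No j in [6,10] satisfies it → none.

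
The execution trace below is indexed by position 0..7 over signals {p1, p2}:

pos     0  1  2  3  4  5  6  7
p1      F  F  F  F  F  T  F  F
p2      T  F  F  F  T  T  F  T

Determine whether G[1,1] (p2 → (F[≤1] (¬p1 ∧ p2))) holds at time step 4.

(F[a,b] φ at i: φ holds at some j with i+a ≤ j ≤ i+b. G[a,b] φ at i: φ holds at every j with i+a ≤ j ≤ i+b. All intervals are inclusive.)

Check (p2 → (F[≤1] (¬p1 ∧ p2))) at every j in [5,5]:
  j=5: antecedent true; consequent fails (none in [5,6]) → ✗
Fails at j=5 → formula fails.

Does not hold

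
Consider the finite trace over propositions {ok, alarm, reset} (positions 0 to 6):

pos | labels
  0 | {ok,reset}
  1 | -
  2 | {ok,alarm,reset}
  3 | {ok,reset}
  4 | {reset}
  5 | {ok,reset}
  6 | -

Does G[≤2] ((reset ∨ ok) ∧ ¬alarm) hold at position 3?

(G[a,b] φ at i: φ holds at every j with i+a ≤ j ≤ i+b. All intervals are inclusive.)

Check ((reset ∨ ok) ∧ ¬alarm) at every j in [3,5]:
  j=3: true
  j=4: true
  j=5: true
All positions satisfy it → formula holds.

Holds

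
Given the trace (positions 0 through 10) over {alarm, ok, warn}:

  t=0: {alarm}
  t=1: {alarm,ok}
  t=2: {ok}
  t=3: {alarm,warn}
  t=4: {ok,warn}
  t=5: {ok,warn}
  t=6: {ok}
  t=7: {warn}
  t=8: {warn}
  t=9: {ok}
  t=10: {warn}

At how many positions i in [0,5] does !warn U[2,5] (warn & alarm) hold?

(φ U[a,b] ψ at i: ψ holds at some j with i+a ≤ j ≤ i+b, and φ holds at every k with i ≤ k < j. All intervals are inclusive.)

2

Evaluate at each i in [0,5]:
  i=0: ✓ (rhs at j=3; lhs holds on [0,2])
  i=1: ✓ (rhs at j=3; lhs holds on [1,2])
  i=2: ✗ (no rhs in [4,7])
  i=3: ✗ (no rhs in [5,8])
  i=4: ✗ (no rhs in [6,9])
  i=5: ✗ (no rhs in [7,10])
Positions where it holds: {0, 1} → 2.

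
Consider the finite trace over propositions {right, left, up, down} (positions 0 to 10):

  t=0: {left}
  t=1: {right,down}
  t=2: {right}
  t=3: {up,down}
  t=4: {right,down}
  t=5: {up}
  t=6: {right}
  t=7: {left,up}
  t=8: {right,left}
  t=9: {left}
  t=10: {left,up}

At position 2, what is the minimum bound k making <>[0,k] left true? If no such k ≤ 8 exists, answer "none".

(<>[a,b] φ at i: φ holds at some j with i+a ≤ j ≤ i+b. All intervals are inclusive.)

5

Scan j = 2,3,… for left:
  j=2: fails
  j=3: fails
  j=4: fails
  j=5: fails
  j=6: fails
  j=7: holds
First hit at j=7, so smallest k = 7-2 = 5.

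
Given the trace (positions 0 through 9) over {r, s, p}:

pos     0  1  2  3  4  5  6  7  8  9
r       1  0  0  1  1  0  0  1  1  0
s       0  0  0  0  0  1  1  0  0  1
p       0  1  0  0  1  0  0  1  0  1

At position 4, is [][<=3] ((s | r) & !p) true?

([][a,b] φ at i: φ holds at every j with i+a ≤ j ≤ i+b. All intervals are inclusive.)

Check ((s | r) & !p) at every j in [4,7]:
  j=4: false
  j=5: true
  j=6: true
  j=7: false
Fails at j=4 → formula fails.

Does not hold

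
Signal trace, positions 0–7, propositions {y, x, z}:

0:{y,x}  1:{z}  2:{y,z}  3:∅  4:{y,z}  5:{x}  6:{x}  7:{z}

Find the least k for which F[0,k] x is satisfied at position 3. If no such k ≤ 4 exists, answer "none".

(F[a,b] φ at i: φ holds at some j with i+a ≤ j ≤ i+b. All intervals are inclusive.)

2

Scan j = 3,4,… for x:
  j=3: fails
  j=4: fails
  j=5: holds
First hit at j=5, so smallest k = 5-3 = 2.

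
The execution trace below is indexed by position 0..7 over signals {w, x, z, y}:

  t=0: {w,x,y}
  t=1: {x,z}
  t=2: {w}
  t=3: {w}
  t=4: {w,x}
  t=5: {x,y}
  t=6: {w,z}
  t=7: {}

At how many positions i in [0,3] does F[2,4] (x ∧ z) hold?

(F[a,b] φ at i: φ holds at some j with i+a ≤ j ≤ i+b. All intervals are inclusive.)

0

Evaluate at each i in [0,3]:
  i=0: ✗ (none in [2,4])
  i=1: ✗ (none in [3,5])
  i=2: ✗ (none in [4,6])
  i=3: ✗ (none in [5,7])
Positions where it holds: {} → 0.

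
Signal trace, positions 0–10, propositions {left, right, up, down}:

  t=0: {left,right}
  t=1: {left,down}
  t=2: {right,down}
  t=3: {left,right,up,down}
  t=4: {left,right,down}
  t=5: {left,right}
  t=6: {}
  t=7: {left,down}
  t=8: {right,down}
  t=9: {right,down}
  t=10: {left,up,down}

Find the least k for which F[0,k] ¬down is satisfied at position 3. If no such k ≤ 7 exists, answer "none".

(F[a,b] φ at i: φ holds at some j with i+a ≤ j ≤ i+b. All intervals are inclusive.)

2

Scan j = 3,4,… for ¬down:
  j=3: fails
  j=4: fails
  j=5: holds
First hit at j=5, so smallest k = 5-3 = 2.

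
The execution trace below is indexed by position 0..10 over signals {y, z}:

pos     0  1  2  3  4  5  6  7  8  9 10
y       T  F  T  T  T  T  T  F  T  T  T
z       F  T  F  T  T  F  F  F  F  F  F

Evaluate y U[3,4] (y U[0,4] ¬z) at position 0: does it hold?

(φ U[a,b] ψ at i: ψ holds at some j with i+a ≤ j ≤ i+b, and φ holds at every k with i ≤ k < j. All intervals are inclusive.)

No

Need some j in [3,4] with (y U[0,4] ¬z), and y at every k in [0,j-1].
  j=3: (y U[0,4] ¬z) holds, but y fails at k=1 → not this j.
  j=4: (y U[0,4] ¬z) holds, but y fails at k=1 → not this j.
No j in the window works → until fails.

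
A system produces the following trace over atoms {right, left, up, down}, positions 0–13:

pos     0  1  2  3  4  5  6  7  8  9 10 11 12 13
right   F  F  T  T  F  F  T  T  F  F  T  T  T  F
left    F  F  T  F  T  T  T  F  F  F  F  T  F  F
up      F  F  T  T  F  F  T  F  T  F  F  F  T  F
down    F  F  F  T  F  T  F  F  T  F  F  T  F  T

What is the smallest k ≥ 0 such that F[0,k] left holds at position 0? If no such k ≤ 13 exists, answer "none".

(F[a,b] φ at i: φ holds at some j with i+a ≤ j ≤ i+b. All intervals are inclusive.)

2

Scan j = 0,1,… for left:
  j=0: fails
  j=1: fails
  j=2: holds
First hit at j=2, so smallest k = 2-0 = 2.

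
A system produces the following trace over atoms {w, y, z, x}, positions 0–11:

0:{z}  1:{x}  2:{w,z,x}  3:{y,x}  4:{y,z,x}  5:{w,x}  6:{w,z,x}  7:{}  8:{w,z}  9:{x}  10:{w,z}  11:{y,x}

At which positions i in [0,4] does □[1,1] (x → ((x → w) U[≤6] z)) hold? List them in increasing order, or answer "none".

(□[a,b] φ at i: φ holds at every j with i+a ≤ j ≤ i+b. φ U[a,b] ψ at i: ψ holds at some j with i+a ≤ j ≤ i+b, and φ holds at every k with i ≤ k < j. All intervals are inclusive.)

Evaluate at each i in [0,4]:
  i=0: ✗ (fails at j=1)
  i=1: ✓ (all of [2,2])
  i=2: ✗ (fails at j=3)
  i=3: ✓ (all of [4,4])
  i=4: ✓ (all of [5,5])

1, 3, 4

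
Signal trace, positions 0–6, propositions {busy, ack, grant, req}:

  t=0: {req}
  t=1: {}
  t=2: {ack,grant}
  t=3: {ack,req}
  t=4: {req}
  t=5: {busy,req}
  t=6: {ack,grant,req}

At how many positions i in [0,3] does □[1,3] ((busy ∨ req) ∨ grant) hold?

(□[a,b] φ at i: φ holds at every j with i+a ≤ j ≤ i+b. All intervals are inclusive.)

Evaluate at each i in [0,3]:
  i=0: ✗ (fails at j=1)
  i=1: ✓ (all of [2,4])
  i=2: ✓ (all of [3,5])
  i=3: ✓ (all of [4,6])
Positions where it holds: {1, 2, 3} → 3.

3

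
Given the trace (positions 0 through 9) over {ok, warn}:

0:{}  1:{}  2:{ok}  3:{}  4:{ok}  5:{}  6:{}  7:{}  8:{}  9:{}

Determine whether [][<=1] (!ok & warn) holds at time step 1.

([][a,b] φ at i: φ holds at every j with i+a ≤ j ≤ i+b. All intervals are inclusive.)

Check (!ok & warn) at every j in [1,2]:
  j=1: false
  j=2: false
Fails at j=1 → formula fails.

Does not hold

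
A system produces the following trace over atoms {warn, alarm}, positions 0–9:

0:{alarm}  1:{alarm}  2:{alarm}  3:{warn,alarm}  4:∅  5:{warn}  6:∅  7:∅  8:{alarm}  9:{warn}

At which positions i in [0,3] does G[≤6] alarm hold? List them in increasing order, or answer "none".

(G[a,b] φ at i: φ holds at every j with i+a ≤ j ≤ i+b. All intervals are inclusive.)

Evaluate at each i in [0,3]:
  i=0: ✗ (fails at j=4)
  i=1: ✗ (fails at j=4)
  i=2: ✗ (fails at j=4)
  i=3: ✗ (fails at j=4)

none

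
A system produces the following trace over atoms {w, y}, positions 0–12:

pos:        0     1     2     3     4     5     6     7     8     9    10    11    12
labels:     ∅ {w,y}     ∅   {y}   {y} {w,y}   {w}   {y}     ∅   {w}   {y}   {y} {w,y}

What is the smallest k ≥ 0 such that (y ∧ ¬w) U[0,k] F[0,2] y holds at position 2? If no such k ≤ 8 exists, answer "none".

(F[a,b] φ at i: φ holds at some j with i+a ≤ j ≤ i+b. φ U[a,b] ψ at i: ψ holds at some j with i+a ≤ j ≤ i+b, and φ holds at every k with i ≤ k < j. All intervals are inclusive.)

0

Need earliest j ≥ 2 with F[0,2] y, and (y ∧ ¬w) at every k in [2,j-1].
  j=2: rhs holds (empty prefix). k = 0.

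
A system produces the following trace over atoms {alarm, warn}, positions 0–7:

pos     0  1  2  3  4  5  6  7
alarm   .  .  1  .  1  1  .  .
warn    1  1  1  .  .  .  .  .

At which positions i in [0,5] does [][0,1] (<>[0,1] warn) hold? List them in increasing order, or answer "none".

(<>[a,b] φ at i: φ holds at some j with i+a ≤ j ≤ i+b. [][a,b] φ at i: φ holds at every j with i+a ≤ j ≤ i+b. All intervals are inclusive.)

0, 1

Evaluate at each i in [0,5]:
  i=0: ✓ (all of [0,1])
  i=1: ✓ (all of [1,2])
  i=2: ✗ (fails at j=3)
  i=3: ✗ (fails at j=3)
  i=4: ✗ (fails at j=4)
  i=5: ✗ (fails at j=5)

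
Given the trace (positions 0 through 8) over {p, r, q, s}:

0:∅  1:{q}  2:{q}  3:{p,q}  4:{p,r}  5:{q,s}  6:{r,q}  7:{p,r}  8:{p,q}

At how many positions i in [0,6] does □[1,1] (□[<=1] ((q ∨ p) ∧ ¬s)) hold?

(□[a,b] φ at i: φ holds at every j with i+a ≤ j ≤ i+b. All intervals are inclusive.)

5

Evaluate at each i in [0,6]:
  i=0: ✓ (all of [1,1])
  i=1: ✓ (all of [2,2])
  i=2: ✓ (all of [3,3])
  i=3: ✗ (fails at j=4)
  i=4: ✗ (fails at j=5)
  i=5: ✓ (all of [6,6])
  i=6: ✓ (all of [7,7])
Positions where it holds: {0, 1, 2, 5, 6} → 5.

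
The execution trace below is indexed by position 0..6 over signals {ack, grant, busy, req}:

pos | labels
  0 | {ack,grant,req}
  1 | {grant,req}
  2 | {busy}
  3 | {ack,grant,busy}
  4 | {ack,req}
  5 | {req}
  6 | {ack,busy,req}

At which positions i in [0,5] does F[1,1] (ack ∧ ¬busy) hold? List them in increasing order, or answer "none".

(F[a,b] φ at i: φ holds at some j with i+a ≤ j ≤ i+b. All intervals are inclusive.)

Evaluate at each i in [0,5]:
  i=0: ✗ (none in [1,1])
  i=1: ✗ (none in [2,2])
  i=2: ✗ (none in [3,3])
  i=3: ✓ (witness j=4)
  i=4: ✗ (none in [5,5])
  i=5: ✗ (none in [6,6])

3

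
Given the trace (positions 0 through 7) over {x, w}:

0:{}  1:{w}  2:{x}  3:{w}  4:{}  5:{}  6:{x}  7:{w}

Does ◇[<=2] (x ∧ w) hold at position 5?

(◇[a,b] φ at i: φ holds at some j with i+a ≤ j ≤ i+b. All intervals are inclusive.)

Check (x ∧ w) at each j in [5,7]:
  j=5: false
  j=6: false
  j=7: false
No position in the window satisfies it → formula fails.

No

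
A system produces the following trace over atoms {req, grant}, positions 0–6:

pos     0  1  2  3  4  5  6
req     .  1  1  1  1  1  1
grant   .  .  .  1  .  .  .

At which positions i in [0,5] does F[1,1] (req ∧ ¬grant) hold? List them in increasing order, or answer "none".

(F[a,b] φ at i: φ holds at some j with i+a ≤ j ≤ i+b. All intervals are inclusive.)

0, 1, 3, 4, 5

Evaluate at each i in [0,5]:
  i=0: ✓ (witness j=1)
  i=1: ✓ (witness j=2)
  i=2: ✗ (none in [3,3])
  i=3: ✓ (witness j=4)
  i=4: ✓ (witness j=5)
  i=5: ✓ (witness j=6)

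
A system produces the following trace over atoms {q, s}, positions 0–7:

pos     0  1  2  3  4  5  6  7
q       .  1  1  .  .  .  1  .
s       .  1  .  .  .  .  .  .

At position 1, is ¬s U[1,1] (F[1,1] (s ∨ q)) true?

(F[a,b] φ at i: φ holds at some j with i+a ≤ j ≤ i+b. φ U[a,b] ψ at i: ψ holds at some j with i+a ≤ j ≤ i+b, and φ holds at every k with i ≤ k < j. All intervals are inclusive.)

False

Need some j in [2,2] with F[1,1] (s ∨ q), and ¬s at every k in [1,j-1].
  j=2: F[1,1] (s ∨ q) — fails (none in [3,3]).
No j in the window works → until fails.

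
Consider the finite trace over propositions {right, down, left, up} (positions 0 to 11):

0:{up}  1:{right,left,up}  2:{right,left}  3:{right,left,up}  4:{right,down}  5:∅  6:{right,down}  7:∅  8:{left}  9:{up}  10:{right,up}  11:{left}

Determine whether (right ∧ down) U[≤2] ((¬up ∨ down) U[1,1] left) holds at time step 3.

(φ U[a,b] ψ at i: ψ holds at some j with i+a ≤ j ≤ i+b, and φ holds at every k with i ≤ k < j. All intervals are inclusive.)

Need some j in [3,5] with ((¬up ∨ down) U[1,1] left), and (right ∧ down) at every k in [3,j-1].
  j=3: ((¬up ∨ down) U[1,1] left) — fails.
  j=4: ((¬up ∨ down) U[1,1] left) — fails.
  j=5: ((¬up ∨ down) U[1,1] left) — fails.
No j in the window works → until fails.

Does not hold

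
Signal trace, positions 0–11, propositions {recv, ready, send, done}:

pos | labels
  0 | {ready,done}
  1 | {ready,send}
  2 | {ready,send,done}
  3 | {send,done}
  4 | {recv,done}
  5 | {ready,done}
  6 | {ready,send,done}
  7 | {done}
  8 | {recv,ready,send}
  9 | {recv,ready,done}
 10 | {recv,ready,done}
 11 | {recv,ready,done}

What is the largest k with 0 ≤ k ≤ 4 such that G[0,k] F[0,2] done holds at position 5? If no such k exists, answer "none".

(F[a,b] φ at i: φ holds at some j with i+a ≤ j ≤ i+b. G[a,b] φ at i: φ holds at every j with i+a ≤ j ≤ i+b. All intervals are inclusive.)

4

F[0,2] done must hold from j=5 onward; find where it first fails.
  j=5: holds
  j=6: holds
  j=7: holds
  j=8: holds
  j=9: holds
Holds through j=9; largest k = 4.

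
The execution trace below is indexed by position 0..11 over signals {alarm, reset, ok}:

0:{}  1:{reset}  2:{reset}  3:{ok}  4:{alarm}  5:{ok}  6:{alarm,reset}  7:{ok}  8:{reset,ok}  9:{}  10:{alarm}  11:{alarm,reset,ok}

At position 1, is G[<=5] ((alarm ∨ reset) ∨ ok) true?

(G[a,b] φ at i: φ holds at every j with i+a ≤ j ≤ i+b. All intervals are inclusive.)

True

Check ((alarm ∨ reset) ∨ ok) at every j in [1,6]:
  j=1: true
  j=2: true
  j=3: true
  j=4: true
  j=5: true
  j=6: true
All positions satisfy it → formula holds.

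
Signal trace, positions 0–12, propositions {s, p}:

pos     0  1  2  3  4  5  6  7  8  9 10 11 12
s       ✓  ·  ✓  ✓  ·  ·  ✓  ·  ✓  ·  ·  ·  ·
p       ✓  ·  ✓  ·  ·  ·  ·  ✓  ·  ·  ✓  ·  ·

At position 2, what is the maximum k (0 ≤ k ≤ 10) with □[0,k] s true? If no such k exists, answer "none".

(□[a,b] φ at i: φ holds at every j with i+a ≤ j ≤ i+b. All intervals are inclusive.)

s must hold from j=2 onward; find where it first fails.
  j=2: holds
  j=3: holds
  j=4: fails
Holds on [2,3], so largest k = 1.

1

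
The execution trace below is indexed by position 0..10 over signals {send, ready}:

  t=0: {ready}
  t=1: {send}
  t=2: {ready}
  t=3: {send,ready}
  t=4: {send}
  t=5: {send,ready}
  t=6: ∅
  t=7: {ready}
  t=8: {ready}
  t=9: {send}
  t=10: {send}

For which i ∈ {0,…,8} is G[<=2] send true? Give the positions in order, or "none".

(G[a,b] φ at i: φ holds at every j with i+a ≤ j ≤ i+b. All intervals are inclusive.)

Evaluate at each i in [0,8]:
  i=0: ✗ (fails at j=0)
  i=1: ✗ (fails at j=2)
  i=2: ✗ (fails at j=2)
  i=3: ✓ (all of [3,5])
  i=4: ✗ (fails at j=6)
  i=5: ✗ (fails at j=6)
  i=6: ✗ (fails at j=6)
  i=7: ✗ (fails at j=7)
  i=8: ✗ (fails at j=8)

3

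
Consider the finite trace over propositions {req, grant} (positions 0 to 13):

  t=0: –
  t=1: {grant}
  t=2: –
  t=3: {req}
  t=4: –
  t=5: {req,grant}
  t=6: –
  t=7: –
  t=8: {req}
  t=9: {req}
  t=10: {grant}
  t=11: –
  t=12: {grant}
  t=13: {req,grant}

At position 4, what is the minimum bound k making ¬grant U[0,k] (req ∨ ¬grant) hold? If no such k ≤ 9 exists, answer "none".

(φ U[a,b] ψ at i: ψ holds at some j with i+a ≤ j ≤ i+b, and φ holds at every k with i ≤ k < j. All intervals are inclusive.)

0

Need earliest j ≥ 4 with (req ∨ ¬grant), and ¬grant at every k in [4,j-1].
  j=4: rhs holds (empty prefix). k = 0.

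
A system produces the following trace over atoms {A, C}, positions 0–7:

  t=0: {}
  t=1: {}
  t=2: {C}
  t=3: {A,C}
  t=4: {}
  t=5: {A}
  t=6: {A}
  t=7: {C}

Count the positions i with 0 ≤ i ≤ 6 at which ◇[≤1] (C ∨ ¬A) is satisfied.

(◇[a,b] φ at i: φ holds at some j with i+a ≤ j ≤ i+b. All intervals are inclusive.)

Evaluate at each i in [0,6]:
  i=0: ✓ (witness j=0)
  i=1: ✓ (witness j=1)
  i=2: ✓ (witness j=2)
  i=3: ✓ (witness j=3)
  i=4: ✓ (witness j=4)
  i=5: ✗ (none in [5,6])
  i=6: ✓ (witness j=7)
Positions where it holds: {0, 1, 2, 3, 4, 6} → 6.

6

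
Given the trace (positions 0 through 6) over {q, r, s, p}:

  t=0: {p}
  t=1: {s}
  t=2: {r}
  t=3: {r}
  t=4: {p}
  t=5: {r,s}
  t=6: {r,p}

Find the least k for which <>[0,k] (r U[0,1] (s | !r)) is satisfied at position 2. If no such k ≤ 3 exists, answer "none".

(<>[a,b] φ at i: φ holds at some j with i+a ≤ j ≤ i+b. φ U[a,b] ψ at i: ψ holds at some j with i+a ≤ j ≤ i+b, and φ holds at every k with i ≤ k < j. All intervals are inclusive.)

Scan j = 2,3,… for (r U[0,1] (s | !r)):
  j=2: fails
  j=3: holds
First hit at j=3, so smallest k = 3-2 = 1.

1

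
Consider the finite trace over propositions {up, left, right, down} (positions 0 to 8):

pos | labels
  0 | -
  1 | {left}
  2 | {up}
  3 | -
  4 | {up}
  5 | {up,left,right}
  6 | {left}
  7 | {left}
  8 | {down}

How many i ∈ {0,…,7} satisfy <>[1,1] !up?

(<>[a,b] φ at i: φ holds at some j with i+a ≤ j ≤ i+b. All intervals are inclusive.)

5

Evaluate at each i in [0,7]:
  i=0: ✓ (witness j=1)
  i=1: ✗ (none in [2,2])
  i=2: ✓ (witness j=3)
  i=3: ✗ (none in [4,4])
  i=4: ✗ (none in [5,5])
  i=5: ✓ (witness j=6)
  i=6: ✓ (witness j=7)
  i=7: ✓ (witness j=8)
Positions where it holds: {0, 2, 5, 6, 7} → 5.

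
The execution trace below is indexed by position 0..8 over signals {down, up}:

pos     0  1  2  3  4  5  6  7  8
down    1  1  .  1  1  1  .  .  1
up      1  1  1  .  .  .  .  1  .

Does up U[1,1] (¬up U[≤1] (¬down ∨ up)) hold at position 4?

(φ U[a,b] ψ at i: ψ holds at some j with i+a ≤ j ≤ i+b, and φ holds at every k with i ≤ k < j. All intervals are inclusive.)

Need some j in [5,5] with (¬up U[≤1] (¬down ∨ up)), and up at every k in [4,j-1].
  j=5: (¬up U[≤1] (¬down ∨ up)) holds, but up fails at k=4 → not this j.
No j in the window works → until fails.

False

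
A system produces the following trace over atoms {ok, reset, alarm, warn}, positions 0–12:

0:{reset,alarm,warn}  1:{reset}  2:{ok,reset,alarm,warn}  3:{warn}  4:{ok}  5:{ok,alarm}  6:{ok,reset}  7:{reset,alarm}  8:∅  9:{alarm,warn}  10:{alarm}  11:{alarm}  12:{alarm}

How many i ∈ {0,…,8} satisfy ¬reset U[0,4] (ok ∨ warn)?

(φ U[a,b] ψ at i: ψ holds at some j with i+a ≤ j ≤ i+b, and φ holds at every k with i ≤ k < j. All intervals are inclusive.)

Evaluate at each i in [0,8]:
  i=0: ✓ (rhs at j=0)
  i=1: ✗ (lhs fails at k=1 before rhs at j=2)
  i=2: ✓ (rhs at j=2)
  i=3: ✓ (rhs at j=3)
  i=4: ✓ (rhs at j=4)
  i=5: ✓ (rhs at j=5)
  i=6: ✓ (rhs at j=6)
  i=7: ✗ (lhs fails at k=7 before rhs at j=9)
  i=8: ✓ (rhs at j=9; lhs holds on [8,8])
Positions where it holds: {0, 2, 3, 4, 5, 6, 8} → 7.

7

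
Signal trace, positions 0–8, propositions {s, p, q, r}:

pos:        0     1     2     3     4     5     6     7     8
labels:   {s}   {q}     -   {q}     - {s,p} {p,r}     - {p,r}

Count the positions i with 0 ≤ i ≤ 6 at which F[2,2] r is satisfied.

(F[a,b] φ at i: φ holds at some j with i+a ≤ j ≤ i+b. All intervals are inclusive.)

Evaluate at each i in [0,6]:
  i=0: ✗ (none in [2,2])
  i=1: ✗ (none in [3,3])
  i=2: ✗ (none in [4,4])
  i=3: ✗ (none in [5,5])
  i=4: ✓ (witness j=6)
  i=5: ✗ (none in [7,7])
  i=6: ✓ (witness j=8)
Positions where it holds: {4, 6} → 2.

2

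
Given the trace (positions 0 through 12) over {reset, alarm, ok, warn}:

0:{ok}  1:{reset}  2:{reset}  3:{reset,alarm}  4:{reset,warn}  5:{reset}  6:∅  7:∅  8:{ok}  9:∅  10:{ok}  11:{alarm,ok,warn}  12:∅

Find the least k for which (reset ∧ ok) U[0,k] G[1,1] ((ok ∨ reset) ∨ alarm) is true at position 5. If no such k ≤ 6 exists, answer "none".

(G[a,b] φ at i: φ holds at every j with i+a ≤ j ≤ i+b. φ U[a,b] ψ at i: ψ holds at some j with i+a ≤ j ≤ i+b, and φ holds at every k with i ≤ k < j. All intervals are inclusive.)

none

Need earliest j ≥ 5 with G[1,1] ((ok ∨ reset) ∨ alarm), and (reset ∧ ok) at every k in [5,j-1].
  j=5: rhs fails.
  j=6: rhs fails.
  j=7: rhs holds but lhs fails at k=5.
  j=8: rhs fails.
  j=9: rhs holds but lhs fails at k=5.
  j=10: rhs holds but lhs fails at k=5.
  j=11: rhs fails.
No witness within the range → none.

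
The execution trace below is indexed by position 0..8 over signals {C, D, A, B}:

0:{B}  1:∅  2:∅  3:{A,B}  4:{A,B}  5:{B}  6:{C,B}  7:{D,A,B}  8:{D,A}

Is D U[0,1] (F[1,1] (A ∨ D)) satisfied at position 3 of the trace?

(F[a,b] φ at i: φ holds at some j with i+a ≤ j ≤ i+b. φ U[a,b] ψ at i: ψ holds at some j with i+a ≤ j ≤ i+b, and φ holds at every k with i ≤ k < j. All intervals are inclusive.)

Need some j in [3,4] with F[1,1] (A ∨ D), and D at every k in [3,j-1].
  j=3: F[1,1] (A ∨ D) holds; no prefix to check → satisfied.

Yes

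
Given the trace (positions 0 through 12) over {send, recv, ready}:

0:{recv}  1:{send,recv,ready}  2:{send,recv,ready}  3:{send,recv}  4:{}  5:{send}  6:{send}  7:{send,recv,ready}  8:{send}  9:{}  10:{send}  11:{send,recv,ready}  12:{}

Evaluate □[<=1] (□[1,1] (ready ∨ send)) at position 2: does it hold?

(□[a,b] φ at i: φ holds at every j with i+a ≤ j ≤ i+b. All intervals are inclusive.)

Check □[1,1] (ready ∨ send) at every j in [2,3]:
  j=2: holds on [3,3]
  j=3: fails at 4
Fails at j=3 → formula fails.

Does not hold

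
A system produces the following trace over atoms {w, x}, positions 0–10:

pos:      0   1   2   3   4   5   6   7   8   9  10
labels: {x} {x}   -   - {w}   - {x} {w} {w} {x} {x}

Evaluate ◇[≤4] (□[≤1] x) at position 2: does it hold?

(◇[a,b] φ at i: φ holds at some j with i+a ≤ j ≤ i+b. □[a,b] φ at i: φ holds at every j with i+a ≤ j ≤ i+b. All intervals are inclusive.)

Check □[≤1] x at each j in [2,6]:
  j=2: fails at 2
  j=3: fails at 3
  j=4: fails at 4
  j=5: fails at 5
  j=6: fails at 7
No position in the window satisfies it → formula fails.

False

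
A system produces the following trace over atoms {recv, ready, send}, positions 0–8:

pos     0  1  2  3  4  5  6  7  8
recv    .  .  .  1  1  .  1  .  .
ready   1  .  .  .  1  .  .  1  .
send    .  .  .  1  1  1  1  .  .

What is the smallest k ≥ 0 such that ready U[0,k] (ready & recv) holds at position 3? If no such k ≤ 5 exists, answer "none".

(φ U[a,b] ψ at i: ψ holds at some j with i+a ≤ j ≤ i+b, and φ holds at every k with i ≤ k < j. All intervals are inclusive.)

none

Need earliest j ≥ 3 with (ready & recv), and ready at every k in [3,j-1].
  j=3: rhs fails.
  j=4: rhs holds but lhs fails at k=3.
  j=5: rhs fails.
  j=6: rhs fails.
  j=7: rhs fails.
  j=8: rhs fails.
No witness within the range → none.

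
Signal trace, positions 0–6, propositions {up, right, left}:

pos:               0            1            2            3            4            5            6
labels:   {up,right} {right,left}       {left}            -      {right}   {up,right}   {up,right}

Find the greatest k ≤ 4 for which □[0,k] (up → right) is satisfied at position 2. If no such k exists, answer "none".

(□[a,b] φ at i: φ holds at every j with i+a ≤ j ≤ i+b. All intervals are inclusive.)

(up → right) must hold from j=2 onward; find where it first fails.
  j=2: holds
  j=3: holds
  j=4: holds
  j=5: holds
  j=6: holds
Holds through j=6; largest k = 4.

4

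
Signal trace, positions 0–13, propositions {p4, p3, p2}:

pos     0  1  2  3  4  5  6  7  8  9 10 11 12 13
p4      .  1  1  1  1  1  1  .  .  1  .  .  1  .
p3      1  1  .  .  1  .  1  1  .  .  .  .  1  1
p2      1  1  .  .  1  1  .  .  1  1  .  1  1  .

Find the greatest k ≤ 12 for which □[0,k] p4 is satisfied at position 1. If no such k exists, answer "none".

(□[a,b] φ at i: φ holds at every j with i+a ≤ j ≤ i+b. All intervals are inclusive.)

5

p4 must hold from j=1 onward; find where it first fails.
  j=1: holds
  j=2: holds
  j=3: holds
  j=4: holds
  j=5: holds
  j=6: holds
  j=7: fails
Holds on [1,6], so largest k = 5.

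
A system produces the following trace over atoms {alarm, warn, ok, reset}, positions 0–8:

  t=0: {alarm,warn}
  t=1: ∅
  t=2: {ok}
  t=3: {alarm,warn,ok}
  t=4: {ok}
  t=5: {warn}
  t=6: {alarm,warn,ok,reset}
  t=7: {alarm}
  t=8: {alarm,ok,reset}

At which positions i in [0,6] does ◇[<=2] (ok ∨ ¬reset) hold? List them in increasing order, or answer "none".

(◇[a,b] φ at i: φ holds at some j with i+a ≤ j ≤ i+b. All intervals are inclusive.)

0, 1, 2, 3, 4, 5, 6

Evaluate at each i in [0,6]:
  i=0: ✓ (witness j=0)
  i=1: ✓ (witness j=1)
  i=2: ✓ (witness j=2)
  i=3: ✓ (witness j=3)
  i=4: ✓ (witness j=4)
  i=5: ✓ (witness j=5)
  i=6: ✓ (witness j=6)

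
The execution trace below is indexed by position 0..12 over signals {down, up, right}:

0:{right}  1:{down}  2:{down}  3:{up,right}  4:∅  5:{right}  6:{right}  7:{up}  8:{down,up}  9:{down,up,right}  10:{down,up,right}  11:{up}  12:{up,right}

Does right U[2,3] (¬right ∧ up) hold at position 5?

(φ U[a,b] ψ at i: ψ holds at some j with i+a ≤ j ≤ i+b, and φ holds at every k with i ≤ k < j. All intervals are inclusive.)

Need some j in [7,8] with (¬right ∧ up), and right at every k in [5,j-1].
  j=7: (¬right ∧ up) holds; right holds at every k in [5,6] → satisfied.

True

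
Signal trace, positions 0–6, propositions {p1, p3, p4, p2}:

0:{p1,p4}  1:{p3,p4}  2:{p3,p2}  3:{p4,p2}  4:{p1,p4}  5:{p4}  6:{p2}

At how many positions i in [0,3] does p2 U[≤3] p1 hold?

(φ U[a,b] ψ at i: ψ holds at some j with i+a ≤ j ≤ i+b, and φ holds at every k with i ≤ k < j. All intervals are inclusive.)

3

Evaluate at each i in [0,3]:
  i=0: ✓ (rhs at j=0)
  i=1: ✗ (lhs fails at k=1 before rhs at j=4)
  i=2: ✓ (rhs at j=4; lhs holds on [2,3])
  i=3: ✓ (rhs at j=4; lhs holds on [3,3])
Positions where it holds: {0, 2, 3} → 3.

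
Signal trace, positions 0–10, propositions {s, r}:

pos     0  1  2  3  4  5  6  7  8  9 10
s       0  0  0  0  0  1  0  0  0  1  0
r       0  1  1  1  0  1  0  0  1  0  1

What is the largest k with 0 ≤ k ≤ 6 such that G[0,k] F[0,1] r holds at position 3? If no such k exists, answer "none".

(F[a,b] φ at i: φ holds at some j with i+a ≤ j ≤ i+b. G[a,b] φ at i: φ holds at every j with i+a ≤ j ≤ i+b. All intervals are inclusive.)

2

F[0,1] r must hold from j=3 onward; find where it first fails.
  j=3: holds
  j=4: holds
  j=5: holds
  j=6: fails
Holds on [3,5], so largest k = 2.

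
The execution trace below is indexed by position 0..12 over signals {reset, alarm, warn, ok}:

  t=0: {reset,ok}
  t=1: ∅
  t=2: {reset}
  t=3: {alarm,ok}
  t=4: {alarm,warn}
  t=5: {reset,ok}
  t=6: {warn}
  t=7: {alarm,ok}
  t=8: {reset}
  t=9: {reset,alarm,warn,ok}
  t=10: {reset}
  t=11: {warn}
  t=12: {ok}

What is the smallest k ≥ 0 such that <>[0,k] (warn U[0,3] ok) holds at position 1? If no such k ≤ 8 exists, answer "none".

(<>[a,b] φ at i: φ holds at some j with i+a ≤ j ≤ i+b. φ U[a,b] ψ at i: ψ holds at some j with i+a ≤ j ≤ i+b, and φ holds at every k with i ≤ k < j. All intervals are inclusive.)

2

Scan j = 1,2,… for (warn U[0,3] ok):
  j=1: fails
  j=2: fails
  j=3: holds
First hit at j=3, so smallest k = 3-1 = 2.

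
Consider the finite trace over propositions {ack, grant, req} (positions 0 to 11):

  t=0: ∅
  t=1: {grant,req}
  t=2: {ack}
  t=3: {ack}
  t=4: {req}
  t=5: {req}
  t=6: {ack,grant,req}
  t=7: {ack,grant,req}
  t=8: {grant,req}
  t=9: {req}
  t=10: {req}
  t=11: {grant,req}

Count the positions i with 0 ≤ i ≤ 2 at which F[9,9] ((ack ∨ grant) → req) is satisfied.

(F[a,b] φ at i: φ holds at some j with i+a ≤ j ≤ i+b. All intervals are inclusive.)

Evaluate at each i in [0,2]:
  i=0: ✓ (witness j=9)
  i=1: ✓ (witness j=10)
  i=2: ✓ (witness j=11)
Positions where it holds: {0, 1, 2} → 3.

3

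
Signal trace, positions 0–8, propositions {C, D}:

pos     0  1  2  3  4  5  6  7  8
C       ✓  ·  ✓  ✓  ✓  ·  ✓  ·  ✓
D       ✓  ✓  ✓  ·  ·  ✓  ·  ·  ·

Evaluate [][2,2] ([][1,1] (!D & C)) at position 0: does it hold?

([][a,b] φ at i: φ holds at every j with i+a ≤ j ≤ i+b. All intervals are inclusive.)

True

Check [][1,1] (!D & C) at every j in [2,2]:
  j=2: holds on [3,3]
All positions satisfy it → formula holds.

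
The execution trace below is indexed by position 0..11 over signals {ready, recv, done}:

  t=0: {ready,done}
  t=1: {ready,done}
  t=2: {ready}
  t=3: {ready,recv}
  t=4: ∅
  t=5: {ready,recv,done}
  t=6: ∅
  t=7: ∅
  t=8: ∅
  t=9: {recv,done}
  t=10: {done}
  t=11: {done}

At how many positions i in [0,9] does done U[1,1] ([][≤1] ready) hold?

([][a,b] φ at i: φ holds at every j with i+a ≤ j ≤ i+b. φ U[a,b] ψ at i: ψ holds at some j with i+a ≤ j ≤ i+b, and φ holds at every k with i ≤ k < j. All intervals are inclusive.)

Evaluate at each i in [0,9]:
  i=0: ✓ (rhs at j=1; lhs holds on [0,0])
  i=1: ✓ (rhs at j=2; lhs holds on [1,1])
  i=2: ✗ (no rhs in [3,3])
  i=3: ✗ (no rhs in [4,4])
  i=4: ✗ (no rhs in [5,5])
  i=5: ✗ (no rhs in [6,6])
  i=6: ✗ (no rhs in [7,7])
  i=7: ✗ (no rhs in [8,8])
  i=8: ✗ (no rhs in [9,9])
  i=9: ✗ (no rhs in [10,10])
Positions where it holds: {0, 1} → 2.

2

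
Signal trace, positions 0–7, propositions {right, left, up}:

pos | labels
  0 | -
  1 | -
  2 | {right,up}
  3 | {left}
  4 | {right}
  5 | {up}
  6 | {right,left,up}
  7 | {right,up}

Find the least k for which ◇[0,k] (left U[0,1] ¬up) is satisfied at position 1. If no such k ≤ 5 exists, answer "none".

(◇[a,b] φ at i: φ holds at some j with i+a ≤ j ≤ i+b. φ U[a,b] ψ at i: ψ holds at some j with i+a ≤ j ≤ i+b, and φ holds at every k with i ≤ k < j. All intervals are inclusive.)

Scan j = 1,2,… for (left U[0,1] ¬up):
  j=1: holds
First hit at j=1, so smallest k = 1-1 = 0.

0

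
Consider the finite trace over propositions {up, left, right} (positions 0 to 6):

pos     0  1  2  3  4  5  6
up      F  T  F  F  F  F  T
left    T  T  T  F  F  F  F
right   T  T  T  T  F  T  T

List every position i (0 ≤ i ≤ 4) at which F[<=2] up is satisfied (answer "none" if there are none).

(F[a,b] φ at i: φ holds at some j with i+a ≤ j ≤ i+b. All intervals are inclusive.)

Evaluate at each i in [0,4]:
  i=0: ✓ (witness j=1)
  i=1: ✓ (witness j=1)
  i=2: ✗ (none in [2,4])
  i=3: ✗ (none in [3,5])
  i=4: ✓ (witness j=6)

0, 1, 4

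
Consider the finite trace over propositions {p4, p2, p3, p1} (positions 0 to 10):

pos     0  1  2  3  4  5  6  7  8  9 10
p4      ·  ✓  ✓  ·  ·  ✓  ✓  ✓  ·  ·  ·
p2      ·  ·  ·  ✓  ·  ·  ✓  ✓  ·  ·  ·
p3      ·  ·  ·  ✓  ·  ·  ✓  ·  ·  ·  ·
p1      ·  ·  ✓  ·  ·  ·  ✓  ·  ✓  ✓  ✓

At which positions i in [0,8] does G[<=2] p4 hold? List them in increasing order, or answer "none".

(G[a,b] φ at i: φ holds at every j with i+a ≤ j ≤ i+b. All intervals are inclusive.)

Evaluate at each i in [0,8]:
  i=0: ✗ (fails at j=0)
  i=1: ✗ (fails at j=3)
  i=2: ✗ (fails at j=3)
  i=3: ✗ (fails at j=3)
  i=4: ✗ (fails at j=4)
  i=5: ✓ (all of [5,7])
  i=6: ✗ (fails at j=8)
  i=7: ✗ (fails at j=8)
  i=8: ✗ (fails at j=8)

5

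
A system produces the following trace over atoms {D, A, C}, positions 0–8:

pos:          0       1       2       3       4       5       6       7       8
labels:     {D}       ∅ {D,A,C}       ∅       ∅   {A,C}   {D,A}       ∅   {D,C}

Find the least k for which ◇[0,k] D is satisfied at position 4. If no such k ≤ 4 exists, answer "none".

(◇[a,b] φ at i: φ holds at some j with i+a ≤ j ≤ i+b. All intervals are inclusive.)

Scan j = 4,5,… for D:
  j=4: fails
  j=5: fails
  j=6: holds
First hit at j=6, so smallest k = 6-4 = 2.

2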